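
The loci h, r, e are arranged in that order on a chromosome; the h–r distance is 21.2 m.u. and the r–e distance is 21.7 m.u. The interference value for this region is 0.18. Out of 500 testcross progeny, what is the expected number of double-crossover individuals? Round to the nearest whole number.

19

Map distances give recombination frequencies of 0.212 and 0.217 for the two intervals.
With interference 0.18 (so coincidence = 0.82), expected double-crossover frequency = 0.212 × 0.217 × 0.82 = 0.03772.
Expected number = 0.03772 × 500 = 18.86 ≈ 19.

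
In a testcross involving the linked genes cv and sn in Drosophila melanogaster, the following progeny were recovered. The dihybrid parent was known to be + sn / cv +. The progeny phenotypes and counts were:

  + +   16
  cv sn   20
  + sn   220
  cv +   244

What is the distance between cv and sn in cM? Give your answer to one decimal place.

The recombinant classes are + + and cv sn: 16 + 20 = 36.
Recombination frequency = 36/500 = 0.0720 ≈ 7.2%, i.e. 7.2 cM.

7.2 cM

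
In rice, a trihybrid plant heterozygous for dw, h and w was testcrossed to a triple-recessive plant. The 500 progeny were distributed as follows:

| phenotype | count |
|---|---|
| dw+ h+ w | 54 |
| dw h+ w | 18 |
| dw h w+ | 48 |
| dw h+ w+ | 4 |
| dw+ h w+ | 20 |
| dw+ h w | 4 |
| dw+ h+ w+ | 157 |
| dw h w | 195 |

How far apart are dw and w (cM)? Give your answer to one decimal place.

The two most frequent reciprocal classes, dw h w and dw+ h+ w+, are the parental types, so the F1 was dw h w / dw+ h+ w+.
The two rarest classes, dw+ h w and dw h+ w+, are the double crossovers. Comparing them with the parentals, only the dw allele has switched, so dw is the middle locus and the order is h – dw – w.
Crossovers in the dw–w interval produce the single-crossover classes dw h w+ and dw+ h+ w (48 + 54 = 102) plus the double crossovers (8).
RF(dw–w) = (102 + 8) / 500 = 110/500 = 0.2200 → 22.0 cM.

22.0 cM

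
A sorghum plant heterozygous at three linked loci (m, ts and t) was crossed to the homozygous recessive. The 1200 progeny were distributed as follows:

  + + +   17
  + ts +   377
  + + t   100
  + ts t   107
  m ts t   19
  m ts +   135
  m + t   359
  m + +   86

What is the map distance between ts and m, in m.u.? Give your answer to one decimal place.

22.6 m.u.

The two most frequent reciprocal classes, m + t and + ts +, are the parental types, so the F1 was m + t / + ts +.
The two rarest classes, m ts t and + + +, are the double crossovers. Comparing them with the parentals, only the ts allele has switched, so ts is the middle locus and the order is t – ts – m.
Crossovers in the ts–m interval produce the single-crossover classes + + t and m ts + (100 + 135 = 235) plus the double crossovers (36).
RF(ts–m) = (235 + 36) / 1200 = 271/1200 = 0.2258 → 22.6 m.u.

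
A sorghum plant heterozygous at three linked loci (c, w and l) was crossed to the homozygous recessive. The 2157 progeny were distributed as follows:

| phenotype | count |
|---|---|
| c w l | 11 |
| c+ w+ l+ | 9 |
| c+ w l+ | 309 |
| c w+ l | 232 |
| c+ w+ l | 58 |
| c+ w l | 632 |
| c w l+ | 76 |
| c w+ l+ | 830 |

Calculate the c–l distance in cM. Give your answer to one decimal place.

26.0 cM

The two most frequent reciprocal classes, c+ w l and c w+ l+, are the parental types, so the F1 was c+ w l / c w+ l+.
The two rarest classes, c w l and c+ w+ l+, are the double crossovers. Comparing them with the parentals, only the c allele has switched, so c is the middle locus and the order is l – c – w.
Crossovers in the l–c interval produce the single-crossover classes c+ w l+ and c w+ l (309 + 232 = 541) plus the double crossovers (20).
RF(l–c) = (541 + 20) / 2157 = 561/2157 = 0.2601 → 26.0 cM.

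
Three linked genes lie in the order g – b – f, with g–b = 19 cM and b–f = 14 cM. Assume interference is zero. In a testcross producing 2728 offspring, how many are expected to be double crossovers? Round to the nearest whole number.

73

Map distances give recombination frequencies of 0.190 and 0.140 for the two intervals.
With no interference, expected double-crossover frequency = 0.190 × 0.140 = 0.02660.
Expected number = 0.02660 × 2728 = 72.56 ≈ 73.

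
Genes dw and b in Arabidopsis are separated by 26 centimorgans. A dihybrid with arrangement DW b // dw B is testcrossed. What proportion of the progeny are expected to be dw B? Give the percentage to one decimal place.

37.0%

A map distance of 26 centimorgans corresponds to a recombination frequency of 0.260.
The F1 is DW b / dw B, so dw B is a parental gamete class with expected frequency (1 − r)/2 = 0.740/2 = 0.3700.
That is 0.3700 = 37.0% of the progeny.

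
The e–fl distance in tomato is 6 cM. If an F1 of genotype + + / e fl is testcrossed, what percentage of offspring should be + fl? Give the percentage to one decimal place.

A map distance of 6 cM corresponds to a recombination frequency of 0.060.
The F1 is + + / e fl, so + fl is a recombinant gamete class with expected frequency r/2 = 0.060/2 = 0.0300.
That is 0.0300 = 3.0% of the progeny.

3.0%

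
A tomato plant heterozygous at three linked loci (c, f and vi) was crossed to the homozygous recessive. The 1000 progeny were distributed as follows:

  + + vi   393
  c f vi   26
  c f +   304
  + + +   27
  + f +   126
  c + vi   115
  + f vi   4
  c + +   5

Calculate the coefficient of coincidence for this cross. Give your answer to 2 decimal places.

0.58

The two most frequent reciprocal classes, c f + and + + vi, are the parental types, so the F1 was c f + / + + vi.
The two rarest classes, c + + and + f vi, are the double crossovers. Comparing them with the parentals, only the f allele has switched, so f is the middle locus and the order is c – f – vi.
c–f: (241 + 9)/1000 = 0.2500; f–vi: (53 + 9)/1000 = 0.0620.
Expected DCO frequency = 0.2500 × 0.0620 ≈ 0.01550; observed = 9/1000 ≈ 0.00900.
Coefficient of coincidence = 0.00900/0.01550 ≈ 0.58.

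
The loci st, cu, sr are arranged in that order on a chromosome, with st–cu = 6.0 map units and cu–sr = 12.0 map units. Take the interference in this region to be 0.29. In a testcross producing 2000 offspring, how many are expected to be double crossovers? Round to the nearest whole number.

Map distances give recombination frequencies of 0.060 and 0.120 for the two intervals.
With interference 0.29 (so coincidence = 0.71), expected double-crossover frequency = 0.060 × 0.120 × 0.71 = 0.00511.
Expected number = 0.00511 × 2000 = 10.22 ≈ 10.

10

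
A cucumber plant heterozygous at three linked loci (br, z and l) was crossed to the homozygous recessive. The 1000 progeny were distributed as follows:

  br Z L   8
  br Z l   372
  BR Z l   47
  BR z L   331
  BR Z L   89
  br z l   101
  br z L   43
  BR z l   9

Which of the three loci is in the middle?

l

The two most frequent reciprocal classes, br Z l and BR z L, are the parental types, so the F1 was br Z l / BR z L.
The two rarest classes, br Z L and BR z l, are the double crossovers. Comparing them with the parentals, only the l allele has switched, so l is the middle locus and the order is z – l – br.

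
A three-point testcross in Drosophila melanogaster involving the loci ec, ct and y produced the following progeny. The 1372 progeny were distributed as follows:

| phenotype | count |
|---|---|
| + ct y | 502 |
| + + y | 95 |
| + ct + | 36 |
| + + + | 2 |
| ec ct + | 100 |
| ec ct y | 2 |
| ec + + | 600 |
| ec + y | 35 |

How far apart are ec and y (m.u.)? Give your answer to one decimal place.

The two most frequent reciprocal classes, ec + + and + ct y, are the parental types, so the F1 was ec + + / + ct y.
The two rarest classes, + + + and ec ct y, are the double crossovers. Comparing them with the parentals, only the ec allele has switched, so ec is the middle locus and the order is y – ec – ct.
Crossovers in the y–ec interval produce the single-crossover classes ec + y and + ct + (35 + 36 = 71) plus the double crossovers (4).
RF(y–ec) = (71 + 4) / 1372 = 75/1372 = 0.0547 → 5.5 m.u.

5.5 m.u.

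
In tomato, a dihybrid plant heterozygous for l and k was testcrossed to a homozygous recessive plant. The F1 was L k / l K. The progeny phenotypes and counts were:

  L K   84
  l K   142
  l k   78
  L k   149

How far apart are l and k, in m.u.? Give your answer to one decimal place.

The recombinant classes are L K and l k: 84 + 78 = 162.
Recombination frequency = 162/453 = 0.3576 ≈ 35.8%, i.e. 35.8 m.u.

35.8 m.u.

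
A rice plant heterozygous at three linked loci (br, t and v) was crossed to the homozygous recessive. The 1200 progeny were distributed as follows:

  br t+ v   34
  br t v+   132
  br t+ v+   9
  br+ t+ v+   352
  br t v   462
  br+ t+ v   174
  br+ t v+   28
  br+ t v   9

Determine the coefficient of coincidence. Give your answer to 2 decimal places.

0.83

The two most frequent reciprocal classes, br+ t+ v+ and br t v, are the parental types, so the F1 was br+ t+ v+ / br t v.
The two rarest classes, br t+ v+ and br+ t v, are the double crossovers. Comparing them with the parentals, only the br allele has switched, so br is the middle locus and the order is t – br – v.
t–br: (62 + 18)/1200 = 0.0667; br–v: (306 + 18)/1200 = 0.2700.
Expected DCO frequency = 0.0667 × 0.2700 ≈ 0.01801; observed = 18/1200 ≈ 0.01500.
Coefficient of coincidence = 0.01500/0.01801 ≈ 0.83.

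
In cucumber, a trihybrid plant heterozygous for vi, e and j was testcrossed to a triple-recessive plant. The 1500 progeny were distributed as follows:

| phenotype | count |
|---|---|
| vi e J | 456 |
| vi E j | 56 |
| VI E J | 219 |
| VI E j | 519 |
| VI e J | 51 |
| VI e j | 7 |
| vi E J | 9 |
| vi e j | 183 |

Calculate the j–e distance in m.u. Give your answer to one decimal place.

The two most frequent reciprocal classes, VI E j and vi e J, are the parental types, so the F1 was VI E j / vi e J.
The two rarest classes, VI e j and vi E J, are the double crossovers. Comparing them with the parentals, only the e allele has switched, so e is the middle locus and the order is j – e – vi.
Crossovers in the j–e interval produce the single-crossover classes VI E J and vi e j (219 + 183 = 402) plus the double crossovers (16).
RF(j–e) = (402 + 16) / 1500 = 418/1500 = 0.2787 → 27.9 m.u.

27.9 m.u.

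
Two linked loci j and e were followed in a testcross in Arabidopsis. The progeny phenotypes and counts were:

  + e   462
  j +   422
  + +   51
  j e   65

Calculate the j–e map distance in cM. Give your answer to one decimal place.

11.6 cM

The two most frequent classes, + e (462) and j + (422), are the parental types, so the F1 was + e / j +.
The recombinant classes are + + and j e: 51 + 65 = 116.
Recombination frequency = 116/1000 = 0.1160 ≈ 11.6%, i.e. 11.6 cM.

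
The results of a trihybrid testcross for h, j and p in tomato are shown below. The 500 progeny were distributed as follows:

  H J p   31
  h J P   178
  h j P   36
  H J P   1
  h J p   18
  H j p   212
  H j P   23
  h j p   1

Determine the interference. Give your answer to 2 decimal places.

0.66

The two most frequent reciprocal classes, H j p and h J P, are the parental types, so the F1 was H j p / h J P.
The two rarest classes, h j p and H J P, are the double crossovers. Comparing them with the parentals, only the h allele has switched, so h is the middle locus and the order is p – h – j.
p–h: (41 + 2)/500 = 0.0860; h–j: (67 + 2)/500 = 0.1380.
Expected DCO frequency = 0.0860 × 0.1380 ≈ 0.01187; observed = 2/500 ≈ 0.00400.
Coefficient of coincidence = 0.00400/0.01187 ≈ 0.34; interference = 1 − 0.34 = 0.66.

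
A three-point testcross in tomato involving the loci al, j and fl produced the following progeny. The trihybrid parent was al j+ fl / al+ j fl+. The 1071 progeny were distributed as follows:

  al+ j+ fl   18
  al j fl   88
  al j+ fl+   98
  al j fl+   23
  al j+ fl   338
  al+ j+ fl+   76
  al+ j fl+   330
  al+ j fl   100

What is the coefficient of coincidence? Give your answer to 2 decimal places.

0.90

The two rarest classes, al+ j+ fl and al j fl+, are the double crossovers. Comparing them with the parentals, only the al allele has switched, so al is the middle locus and the order is fl – al – j.
fl–al: (198 + 41)/1071 = 0.2232; al–j: (164 + 41)/1071 = 0.1914.
Expected DCO frequency = 0.2232 × 0.1914 ≈ 0.04272; observed = 41/1071 ≈ 0.03828.
Coefficient of coincidence = 0.03828/0.04272 ≈ 0.90.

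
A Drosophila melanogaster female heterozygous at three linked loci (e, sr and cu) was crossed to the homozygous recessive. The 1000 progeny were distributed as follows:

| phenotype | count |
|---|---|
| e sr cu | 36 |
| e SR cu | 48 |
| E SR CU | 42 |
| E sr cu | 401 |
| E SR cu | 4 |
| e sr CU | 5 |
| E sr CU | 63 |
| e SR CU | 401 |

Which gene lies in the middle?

The two most frequent reciprocal classes, e SR CU and E sr cu, are the parental types, so the F1 was e SR CU / E sr cu.
The two rarest classes, e sr CU and E SR cu, are the double crossovers. Comparing them with the parentals, only the sr allele has switched, so sr is the middle locus and the order is e – sr – cu.

sr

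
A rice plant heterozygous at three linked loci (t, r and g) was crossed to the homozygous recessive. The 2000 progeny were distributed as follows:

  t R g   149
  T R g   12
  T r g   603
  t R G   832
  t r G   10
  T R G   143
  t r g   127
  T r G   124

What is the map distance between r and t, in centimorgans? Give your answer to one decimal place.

14.6 centimorgans

The two most frequent reciprocal classes, t R G and T r g, are the parental types, so the F1 was t R G / T r g.
The two rarest classes, t r G and T R g, are the double crossovers. Comparing them with the parentals, only the r allele has switched, so r is the middle locus and the order is g – r – t.
Crossovers in the r–t interval produce the single-crossover classes T R G and t r g (143 + 127 = 270) plus the double crossovers (22).
RF(r–t) = (270 + 22) / 2000 = 292/2000 = 0.1460 → 14.6 centimorgans.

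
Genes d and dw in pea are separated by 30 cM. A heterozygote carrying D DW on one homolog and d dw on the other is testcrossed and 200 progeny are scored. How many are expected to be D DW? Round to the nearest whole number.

70

A map distance of 30 cM corresponds to a recombination frequency of 0.300.
The F1 is D DW / d dw, so D DW is a parental gamete class with expected frequency (1 − r)/2 = 0.700/2 = 0.3500.
Expected number = 0.3500 × 200 = 70.00 ≈ 70.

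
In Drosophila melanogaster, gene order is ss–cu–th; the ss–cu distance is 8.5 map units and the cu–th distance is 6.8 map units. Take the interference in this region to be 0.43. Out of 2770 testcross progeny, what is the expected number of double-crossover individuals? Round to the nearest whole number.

9

Map distances give recombination frequencies of 0.085 and 0.068 for the two intervals.
With interference 0.43 (so coincidence = 0.57), expected double-crossover frequency = 0.085 × 0.068 × 0.57 = 0.00329.
Expected number = 0.00329 × 2770 = 9.13 ≈ 9.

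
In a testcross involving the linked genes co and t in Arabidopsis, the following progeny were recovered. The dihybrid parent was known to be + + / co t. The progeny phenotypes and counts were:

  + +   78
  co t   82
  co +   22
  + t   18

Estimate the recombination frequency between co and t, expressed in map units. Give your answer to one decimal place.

20.0 map units

The recombinant classes are + t and co +: 18 + 22 = 40.
Recombination frequency = 40/200 = 0.2000 ≈ 20.0%, i.e. 20.0 map units.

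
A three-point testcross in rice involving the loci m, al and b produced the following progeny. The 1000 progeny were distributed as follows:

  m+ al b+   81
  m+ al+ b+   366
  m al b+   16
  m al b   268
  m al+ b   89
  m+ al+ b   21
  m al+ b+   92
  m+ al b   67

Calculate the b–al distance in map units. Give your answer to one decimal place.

The two most frequent reciprocal classes, m al b and m+ al+ b+, are the parental types, so the F1 was m al b / m+ al+ b+.
The two rarest classes, m al b+ and m+ al+ b, are the double crossovers. Comparing them with the parentals, only the b allele has switched, so b is the middle locus and the order is al – b – m.
Crossovers in the al–b interval produce the single-crossover classes m al+ b and m+ al b+ (89 + 81 = 170) plus the double crossovers (37).
RF(al–b) = (170 + 37) / 1000 = 207/1000 = 0.2070 → 20.7 map units.

20.7 map units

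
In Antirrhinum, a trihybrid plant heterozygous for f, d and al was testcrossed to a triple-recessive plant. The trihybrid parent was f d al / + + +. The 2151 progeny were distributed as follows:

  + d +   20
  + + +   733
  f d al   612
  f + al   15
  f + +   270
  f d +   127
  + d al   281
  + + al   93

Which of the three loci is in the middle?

The two rarest classes, f + al and + d +, are the double crossovers. Comparing them with the parentals, only the d allele has switched, so d is the middle locus and the order is al – d – f.

d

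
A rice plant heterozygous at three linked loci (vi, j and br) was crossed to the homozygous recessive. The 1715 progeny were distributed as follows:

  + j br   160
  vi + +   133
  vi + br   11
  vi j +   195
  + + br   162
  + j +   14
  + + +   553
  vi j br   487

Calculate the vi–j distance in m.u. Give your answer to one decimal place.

The two most frequent reciprocal classes, + + + and vi j br, are the parental types, so the F1 was + + + / vi j br.
The two rarest classes, + j + and vi + br, are the double crossovers. Comparing them with the parentals, only the j allele has switched, so j is the middle locus and the order is br – j – vi.
Crossovers in the j–vi interval produce the single-crossover classes vi + + and + j br (133 + 160 = 293) plus the double crossovers (25).
RF(j–vi) = (293 + 25) / 1715 = 318/1715 = 0.1854 → 18.5 m.u.

18.5 m.u.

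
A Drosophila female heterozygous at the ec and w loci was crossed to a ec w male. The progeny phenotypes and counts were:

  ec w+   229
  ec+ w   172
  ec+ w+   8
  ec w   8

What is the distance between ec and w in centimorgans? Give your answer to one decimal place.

The two most frequent classes, ec+ w (172) and ec w+ (229), are the parental types, so the F1 was ec+ w / ec w+.
The recombinant classes are ec+ w+ and ec w: 8 + 8 = 16.
Recombination frequency = 16/417 = 0.0384 ≈ 3.8%, i.e. 3.8 centimorgans.

3.8 centimorgans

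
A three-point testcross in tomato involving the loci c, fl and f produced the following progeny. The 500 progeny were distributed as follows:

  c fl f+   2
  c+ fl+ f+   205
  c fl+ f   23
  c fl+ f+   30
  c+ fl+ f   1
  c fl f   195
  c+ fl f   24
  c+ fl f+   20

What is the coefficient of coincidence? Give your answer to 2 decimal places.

The two most frequent reciprocal classes, c+ fl+ f+ and c fl f, are the parental types, so the F1 was c+ fl+ f+ / c fl f.
The two rarest classes, c+ fl+ f and c fl f+, are the double crossovers. Comparing them with the parentals, only the f allele has switched, so f is the middle locus and the order is c – f – fl.
c–f: (54 + 3)/500 = 0.1140; f–fl: (43 + 3)/500 = 0.0920.
Expected DCO frequency = 0.1140 × 0.0920 ≈ 0.01049; observed = 3/500 ≈ 0.00600.
Coefficient of coincidence = 0.00600/0.01049 ≈ 0.57.

0.57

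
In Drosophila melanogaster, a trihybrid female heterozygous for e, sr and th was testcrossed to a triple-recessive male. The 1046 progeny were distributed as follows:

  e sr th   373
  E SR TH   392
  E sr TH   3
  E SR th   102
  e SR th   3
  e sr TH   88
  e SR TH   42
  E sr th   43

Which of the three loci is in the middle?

The two most frequent reciprocal classes, E SR TH and e sr th, are the parental types, so the F1 was E SR TH / e sr th.
The two rarest classes, E sr TH and e SR th, are the double crossovers. Comparing them with the parentals, only the sr allele has switched, so sr is the middle locus and the order is e – sr – th.

sr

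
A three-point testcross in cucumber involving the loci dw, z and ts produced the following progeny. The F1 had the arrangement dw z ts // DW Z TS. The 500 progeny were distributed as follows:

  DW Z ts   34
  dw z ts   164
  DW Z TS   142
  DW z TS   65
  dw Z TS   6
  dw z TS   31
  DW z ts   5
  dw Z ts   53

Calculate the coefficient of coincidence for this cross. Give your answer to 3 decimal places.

0.561

The two rarest classes, DW z ts and dw Z TS, are the double crossovers. Comparing them with the parentals, only the dw allele has switched, so dw is the middle locus and the order is z – dw – ts.
z–dw: (118 + 11)/500 = 0.2580; dw–ts: (65 + 11)/500 = 0.1520.
Expected DCO frequency = 0.2580 × 0.1520 ≈ 0.03922; observed = 11/500 ≈ 0.02200.
Coefficient of coincidence = 0.02200/0.03922 ≈ 0.561.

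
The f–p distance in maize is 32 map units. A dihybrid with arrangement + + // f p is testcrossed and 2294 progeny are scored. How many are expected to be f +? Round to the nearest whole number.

367

A map distance of 32 map units corresponds to a recombination frequency of 0.320.
The F1 is + + / f p, so f + is a recombinant gamete class with expected frequency r/2 = 0.320/2 = 0.1600.
Expected number = 0.1600 × 2294 = 367.04 ≈ 367.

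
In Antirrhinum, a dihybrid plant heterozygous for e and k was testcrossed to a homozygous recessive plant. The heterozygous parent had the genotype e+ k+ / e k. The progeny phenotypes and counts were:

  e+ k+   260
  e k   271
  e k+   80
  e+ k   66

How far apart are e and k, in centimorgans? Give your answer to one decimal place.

21.6 centimorgans

The recombinant classes are e+ k and e k+: 66 + 80 = 146.
Recombination frequency = 146/677 = 0.2157 ≈ 21.6%, i.e. 21.6 centimorgans.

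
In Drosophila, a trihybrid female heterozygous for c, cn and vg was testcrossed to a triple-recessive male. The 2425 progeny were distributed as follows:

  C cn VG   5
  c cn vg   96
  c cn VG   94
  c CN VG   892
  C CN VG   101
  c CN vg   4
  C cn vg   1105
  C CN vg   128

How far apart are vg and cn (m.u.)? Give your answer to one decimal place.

9.5 m.u.

The two most frequent reciprocal classes, C cn vg and c CN VG, are the parental types, so the F1 was C cn vg / c CN VG.
The two rarest classes, C cn VG and c CN vg, are the double crossovers. Comparing them with the parentals, only the vg allele has switched, so vg is the middle locus and the order is c – vg – cn.
Crossovers in the vg–cn interval produce the single-crossover classes C CN vg and c cn VG (128 + 94 = 222) plus the double crossovers (9).
RF(vg–cn) = (222 + 9) / 2425 = 231/2425 = 0.0953 → 9.5 m.u.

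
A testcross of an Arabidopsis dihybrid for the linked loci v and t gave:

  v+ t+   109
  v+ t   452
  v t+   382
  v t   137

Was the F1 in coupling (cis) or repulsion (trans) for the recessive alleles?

The two most frequent classes are v+ t (452) and v t+ (382); these are the parental (non-recombinant) types.
So the F1 carried v+ t on one chromosome and v t+ on the other — the recessive alleles are on opposite chromosomes (trans / repulsion).

trans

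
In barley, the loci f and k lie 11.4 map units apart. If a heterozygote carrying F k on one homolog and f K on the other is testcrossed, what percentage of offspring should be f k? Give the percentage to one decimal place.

A map distance of 11.4 map units corresponds to a recombination frequency of 0.114.
The F1 is F k / f K, so f k is a recombinant gamete class with expected frequency r/2 = 0.114/2 = 0.0570.
That is 0.0570 = 5.7% of the progeny.

5.7%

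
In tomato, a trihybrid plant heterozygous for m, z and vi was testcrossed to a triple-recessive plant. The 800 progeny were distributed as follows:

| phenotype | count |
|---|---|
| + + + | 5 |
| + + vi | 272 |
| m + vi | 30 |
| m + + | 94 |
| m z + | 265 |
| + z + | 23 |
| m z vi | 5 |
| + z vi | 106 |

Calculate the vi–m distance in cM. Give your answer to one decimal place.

The two most frequent reciprocal classes, + + vi and m z +, are the parental types, so the F1 was + + vi / m z +.
The two rarest classes, + + + and m z vi, are the double crossovers. Comparing them with the parentals, only the vi allele has switched, so vi is the middle locus and the order is m – vi – z.
Crossovers in the m–vi interval produce the single-crossover classes m + vi and + z + (30 + 23 = 53) plus the double crossovers (10).
RF(m–vi) = (53 + 10) / 800 = 63/800 = 0.0788 → 7.9 cM.

7.9 cM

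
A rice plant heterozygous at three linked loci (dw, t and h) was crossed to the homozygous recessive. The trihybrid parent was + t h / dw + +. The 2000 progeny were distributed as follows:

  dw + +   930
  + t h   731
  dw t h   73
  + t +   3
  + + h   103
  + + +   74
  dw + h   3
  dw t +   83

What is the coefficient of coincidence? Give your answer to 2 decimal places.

The two rarest classes, + t + and dw + h, are the double crossovers. Comparing them with the parentals, only the h allele has switched, so h is the middle locus and the order is dw – h – t.
dw–h: (147 + 6)/2000 = 0.0765; h–t: (186 + 6)/2000 = 0.0960.
Expected DCO frequency = 0.0765 × 0.0960 ≈ 0.00734; observed = 6/2000 ≈ 0.00300.
Coefficient of coincidence = 0.00300/0.00734 ≈ 0.41.

0.41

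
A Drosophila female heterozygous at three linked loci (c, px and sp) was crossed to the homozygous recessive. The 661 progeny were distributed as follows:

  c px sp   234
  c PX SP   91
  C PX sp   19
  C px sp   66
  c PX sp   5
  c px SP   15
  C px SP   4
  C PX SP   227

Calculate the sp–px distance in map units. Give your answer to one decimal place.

6.5 map units

The two most frequent reciprocal classes, C PX SP and c px sp, are the parental types, so the F1 was C PX SP / c px sp.
The two rarest classes, C px SP and c PX sp, are the double crossovers. Comparing them with the parentals, only the px allele has switched, so px is the middle locus and the order is c – px – sp.
Crossovers in the px–sp interval produce the single-crossover classes C PX sp and c px SP (19 + 15 = 34) plus the double crossovers (9).
RF(px–sp) = (34 + 9) / 661 = 43/661 = 0.0651 → 6.5 map units.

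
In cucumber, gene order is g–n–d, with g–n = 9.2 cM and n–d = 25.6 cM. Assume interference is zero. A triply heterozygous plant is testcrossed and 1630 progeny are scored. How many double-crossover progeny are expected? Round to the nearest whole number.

Map distances give recombination frequencies of 0.092 and 0.256 for the two intervals.
With no interference, expected double-crossover frequency = 0.092 × 0.256 = 0.02355.
Expected number = 0.02355 × 1630 = 38.39 ≈ 38.

38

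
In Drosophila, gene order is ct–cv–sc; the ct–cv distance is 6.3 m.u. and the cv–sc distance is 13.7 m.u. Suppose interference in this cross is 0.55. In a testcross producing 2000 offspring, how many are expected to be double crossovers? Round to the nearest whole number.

8

Map distances give recombination frequencies of 0.063 and 0.137 for the two intervals.
With interference 0.55 (so coincidence = 0.45), expected double-crossover frequency = 0.063 × 0.137 × 0.45 = 0.00388.
Expected number = 0.00388 × 2000 = 7.77 ≈ 8.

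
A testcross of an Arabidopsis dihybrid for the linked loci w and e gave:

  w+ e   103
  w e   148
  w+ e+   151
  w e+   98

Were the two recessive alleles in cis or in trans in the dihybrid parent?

The two most frequent classes are w+ e+ (151) and w e (148); these are the parental (non-recombinant) types.
So the F1 carried w+ e+ on one chromosome and w e on the other — the recessive alleles are on the same chromosome (cis / coupling).

cis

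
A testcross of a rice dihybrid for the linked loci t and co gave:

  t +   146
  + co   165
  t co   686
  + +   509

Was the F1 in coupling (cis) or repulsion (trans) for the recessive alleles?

The two most frequent classes are + + (509) and t co (686); these are the parental (non-recombinant) types.
So the F1 carried + + on one chromosome and t co on the other — the recessive alleles are on the same chromosome (cis / coupling).

cis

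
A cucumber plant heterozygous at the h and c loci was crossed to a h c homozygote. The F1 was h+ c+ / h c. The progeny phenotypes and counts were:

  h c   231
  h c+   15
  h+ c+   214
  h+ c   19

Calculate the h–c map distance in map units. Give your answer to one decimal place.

7.1 map units

The recombinant classes are h+ c and h c+: 19 + 15 = 34.
Recombination frequency = 34/479 = 0.0710 ≈ 7.1%, i.e. 7.1 map units.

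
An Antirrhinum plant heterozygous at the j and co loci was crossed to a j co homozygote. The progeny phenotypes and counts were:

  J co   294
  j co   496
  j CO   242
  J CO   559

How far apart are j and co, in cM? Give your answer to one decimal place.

33.7 cM

The two most frequent classes, J CO (559) and j co (496), are the parental types, so the F1 was J CO / j co.
The recombinant classes are J co and j CO: 294 + 242 = 536.
Recombination frequency = 536/1591 = 0.3369 ≈ 33.7%, i.e. 33.7 cM.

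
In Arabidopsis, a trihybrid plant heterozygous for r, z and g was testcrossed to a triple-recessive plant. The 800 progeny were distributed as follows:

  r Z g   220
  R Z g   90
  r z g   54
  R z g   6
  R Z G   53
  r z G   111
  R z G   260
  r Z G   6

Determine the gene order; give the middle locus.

g

The two most frequent reciprocal classes, R z G and r Z g, are the parental types, so the F1 was R z G / r Z g.
The two rarest classes, R z g and r Z G, are the double crossovers. Comparing them with the parentals, only the g allele has switched, so g is the middle locus and the order is z – g – r.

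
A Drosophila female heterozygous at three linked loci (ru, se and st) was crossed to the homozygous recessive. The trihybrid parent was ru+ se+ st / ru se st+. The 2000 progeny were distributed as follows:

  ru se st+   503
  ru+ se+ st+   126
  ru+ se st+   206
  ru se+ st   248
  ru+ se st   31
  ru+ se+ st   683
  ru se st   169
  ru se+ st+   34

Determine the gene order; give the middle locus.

The two rarest classes, ru+ se st and ru se+ st+, are the double crossovers. Comparing them with the parentals, only the se allele has switched, so se is the middle locus and the order is st – se – ru.

se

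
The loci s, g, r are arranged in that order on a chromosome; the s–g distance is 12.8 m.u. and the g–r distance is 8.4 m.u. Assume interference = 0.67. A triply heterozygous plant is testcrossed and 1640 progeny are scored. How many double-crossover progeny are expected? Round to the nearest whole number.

Map distances give recombination frequencies of 0.128 and 0.084 for the two intervals.
With interference 0.67 (so coincidence = 0.33), expected double-crossover frequency = 0.128 × 0.084 × 0.33 = 0.00355.
Expected number = 0.00355 × 1640 = 5.82 ≈ 6.

6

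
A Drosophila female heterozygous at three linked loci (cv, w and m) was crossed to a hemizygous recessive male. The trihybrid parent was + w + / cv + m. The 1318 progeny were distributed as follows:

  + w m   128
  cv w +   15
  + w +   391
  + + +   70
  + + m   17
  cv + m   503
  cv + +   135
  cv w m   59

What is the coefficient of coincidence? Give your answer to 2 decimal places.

0.89

The two rarest classes, cv w + and + + m, are the double crossovers. Comparing them with the parentals, only the cv allele has switched, so cv is the middle locus and the order is w – cv – m.
w–cv: (129 + 32)/1318 = 0.1222; cv–m: (263 + 32)/1318 = 0.2238.
Expected DCO frequency = 0.1222 × 0.2238 ≈ 0.02735; observed = 32/1318 ≈ 0.02428.
Coefficient of coincidence = 0.02428/0.02735 ≈ 0.89.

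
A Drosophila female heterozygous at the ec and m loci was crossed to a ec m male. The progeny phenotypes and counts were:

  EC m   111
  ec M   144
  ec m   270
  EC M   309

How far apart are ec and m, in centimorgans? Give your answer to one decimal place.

The two most frequent classes, EC M (309) and ec m (270), are the parental types, so the F1 was EC M / ec m.
The recombinant classes are EC m and ec M: 111 + 144 = 255.
Recombination frequency = 255/834 = 0.3058 ≈ 30.6%, i.e. 30.6 centimorgans.

30.6 centimorgans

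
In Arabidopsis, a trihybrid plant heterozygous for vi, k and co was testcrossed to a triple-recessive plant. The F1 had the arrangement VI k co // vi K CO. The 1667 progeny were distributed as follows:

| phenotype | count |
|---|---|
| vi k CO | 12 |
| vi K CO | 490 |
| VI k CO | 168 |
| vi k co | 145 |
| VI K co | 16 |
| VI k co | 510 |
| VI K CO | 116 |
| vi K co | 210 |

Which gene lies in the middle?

The two rarest classes, VI K co and vi k CO, are the double crossovers. Comparing them with the parentals, only the k allele has switched, so k is the middle locus and the order is vi – k – co.

k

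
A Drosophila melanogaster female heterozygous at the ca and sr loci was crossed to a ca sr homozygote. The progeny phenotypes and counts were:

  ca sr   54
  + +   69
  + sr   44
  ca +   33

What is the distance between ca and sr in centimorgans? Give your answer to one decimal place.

38.5 centimorgans

The two most frequent classes, + + (69) and ca sr (54), are the parental types, so the F1 was + + / ca sr.
The recombinant classes are + sr and ca +: 44 + 33 = 77.
Recombination frequency = 77/200 = 0.3850 ≈ 38.5%, i.e. 38.5 centimorgans.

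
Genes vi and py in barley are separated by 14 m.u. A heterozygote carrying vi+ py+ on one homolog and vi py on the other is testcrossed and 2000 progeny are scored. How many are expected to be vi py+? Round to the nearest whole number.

A map distance of 14 m.u. corresponds to a recombination frequency of 0.140.
The F1 is vi+ py+ / vi py, so vi py+ is a recombinant gamete class with expected frequency r/2 = 0.140/2 = 0.0700.
Expected number = 0.0700 × 2000 = 140.00 ≈ 140.

140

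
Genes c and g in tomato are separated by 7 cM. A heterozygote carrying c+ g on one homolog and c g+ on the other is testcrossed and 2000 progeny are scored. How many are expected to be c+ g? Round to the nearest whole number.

930

A map distance of 7 cM corresponds to a recombination frequency of 0.070.
The F1 is c+ g / c g+, so c+ g is a parental gamete class with expected frequency (1 − r)/2 = 0.930/2 = 0.4650.
Expected number = 0.4650 × 2000 = 930.00 ≈ 930.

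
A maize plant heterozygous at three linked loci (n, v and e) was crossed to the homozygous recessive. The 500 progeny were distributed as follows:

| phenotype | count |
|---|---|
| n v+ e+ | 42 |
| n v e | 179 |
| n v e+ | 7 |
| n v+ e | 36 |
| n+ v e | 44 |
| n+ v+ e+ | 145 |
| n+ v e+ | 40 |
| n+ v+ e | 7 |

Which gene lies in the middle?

e

The two most frequent reciprocal classes, n v e and n+ v+ e+, are the parental types, so the F1 was n v e / n+ v+ e+.
The two rarest classes, n v e+ and n+ v+ e, are the double crossovers. Comparing them with the parentals, only the e allele has switched, so e is the middle locus and the order is v – e – n.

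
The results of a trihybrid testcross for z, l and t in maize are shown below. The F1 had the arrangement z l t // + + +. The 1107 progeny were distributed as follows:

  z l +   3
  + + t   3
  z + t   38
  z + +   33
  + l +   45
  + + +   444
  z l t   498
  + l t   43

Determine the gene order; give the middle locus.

The two rarest classes, z l + and + + t, are the double crossovers. Comparing them with the parentals, only the t allele has switched, so t is the middle locus and the order is l – t – z.

t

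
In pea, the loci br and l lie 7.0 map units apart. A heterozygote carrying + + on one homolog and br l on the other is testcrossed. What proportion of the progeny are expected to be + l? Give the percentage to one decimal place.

3.5%

A map distance of 7.0 map units corresponds to a recombination frequency of 0.070.
The F1 is + + / br l, so + l is a recombinant gamete class with expected frequency r/2 = 0.070/2 = 0.0350.
That is 0.0350 = 3.5% of the progeny.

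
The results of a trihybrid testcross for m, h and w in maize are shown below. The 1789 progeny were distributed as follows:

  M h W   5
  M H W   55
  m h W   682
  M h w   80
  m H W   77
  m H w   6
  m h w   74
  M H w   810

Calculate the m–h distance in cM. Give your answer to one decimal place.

The two most frequent reciprocal classes, m h W and M H w, are the parental types, so the F1 was m h W / M H w.
The two rarest classes, M h W and m H w, are the double crossovers. Comparing them with the parentals, only the m allele has switched, so m is the middle locus and the order is w – m – h.
Crossovers in the m–h interval produce the single-crossover classes m H W and M h w (77 + 80 = 157) plus the double crossovers (11).
RF(m–h) = (157 + 11) / 1789 = 168/1789 = 0.0939 → 9.4 cM.

9.4 cM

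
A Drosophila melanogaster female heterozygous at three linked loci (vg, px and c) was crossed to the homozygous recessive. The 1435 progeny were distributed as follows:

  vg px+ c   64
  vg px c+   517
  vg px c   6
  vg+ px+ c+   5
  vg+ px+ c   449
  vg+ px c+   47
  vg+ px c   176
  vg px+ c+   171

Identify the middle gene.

The two most frequent reciprocal classes, vg+ px+ c and vg px c+, are the parental types, so the F1 was vg+ px+ c / vg px c+.
The two rarest classes, vg+ px+ c+ and vg px c, are the double crossovers. Comparing them with the parentals, only the c allele has switched, so c is the middle locus and the order is vg – c – px.

c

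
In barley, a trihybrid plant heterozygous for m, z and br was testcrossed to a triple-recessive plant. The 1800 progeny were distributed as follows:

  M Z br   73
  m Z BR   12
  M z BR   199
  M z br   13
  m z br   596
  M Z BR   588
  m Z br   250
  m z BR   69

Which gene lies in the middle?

m

The two most frequent reciprocal classes, m z br and M Z BR, are the parental types, so the F1 was m z br / M Z BR.
The two rarest classes, M z br and m Z BR, are the double crossovers. Comparing them with the parentals, only the m allele has switched, so m is the middle locus and the order is br – m – z.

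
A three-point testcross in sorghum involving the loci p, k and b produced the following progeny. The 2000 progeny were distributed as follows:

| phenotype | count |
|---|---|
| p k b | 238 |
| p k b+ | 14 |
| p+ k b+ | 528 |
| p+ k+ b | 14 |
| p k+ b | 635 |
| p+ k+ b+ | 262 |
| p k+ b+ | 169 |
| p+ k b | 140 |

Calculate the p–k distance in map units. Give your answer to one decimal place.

The two most frequent reciprocal classes, p+ k b+ and p k+ b, are the parental types, so the F1 was p+ k b+ / p k+ b.
The two rarest classes, p k b+ and p+ k+ b, are the double crossovers. Comparing them with the parentals, only the p allele has switched, so p is the middle locus and the order is b – p – k.
Crossovers in the p–k interval produce the single-crossover classes p+ k+ b+ and p k b (262 + 238 = 500) plus the double crossovers (28).
RF(p–k) = (500 + 28) / 2000 = 528/2000 = 0.2640 → 26.4 map units.

26.4 map units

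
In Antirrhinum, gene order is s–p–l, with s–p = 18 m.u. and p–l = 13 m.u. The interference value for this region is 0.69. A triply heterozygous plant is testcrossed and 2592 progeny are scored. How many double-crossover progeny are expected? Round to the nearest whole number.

Map distances give recombination frequencies of 0.180 and 0.130 for the two intervals.
With interference 0.69 (so coincidence = 0.31), expected double-crossover frequency = 0.180 × 0.130 × 0.31 = 0.00725.
Expected number = 0.00725 × 2592 = 18.80 ≈ 19.

19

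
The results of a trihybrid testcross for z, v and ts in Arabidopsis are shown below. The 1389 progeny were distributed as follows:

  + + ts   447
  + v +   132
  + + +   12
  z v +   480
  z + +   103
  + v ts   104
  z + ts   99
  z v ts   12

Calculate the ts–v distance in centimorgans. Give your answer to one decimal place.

16.6 centimorgans

The two most frequent reciprocal classes, + + ts and z v +, are the parental types, so the F1 was + + ts / z v +.
The two rarest classes, + + + and z v ts, are the double crossovers. Comparing them with the parentals, only the ts allele has switched, so ts is the middle locus and the order is v – ts – z.
Crossovers in the v–ts interval produce the single-crossover classes + v ts and z + + (104 + 103 = 207) plus the double crossovers (24).
RF(v–ts) = (207 + 24) / 1389 = 231/1389 = 0.1663 → 16.6 centimorgans.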